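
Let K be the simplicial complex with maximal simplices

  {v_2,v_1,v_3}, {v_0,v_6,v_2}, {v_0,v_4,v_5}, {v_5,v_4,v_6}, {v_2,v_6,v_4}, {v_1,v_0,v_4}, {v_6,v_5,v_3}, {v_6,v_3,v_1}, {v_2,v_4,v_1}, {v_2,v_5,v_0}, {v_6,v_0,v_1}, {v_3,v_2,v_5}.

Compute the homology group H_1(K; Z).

H_1 ≅ Z/2.

K has 7 vertices, 18 edges, 12 triangles.
rank ∂_1 = 6, rank ∂_2 = 12 ⇒ b_1 = 18 − 6 − 12 = 0; ∂_2 has invariant factor(s) [2] giving torsion. So H_1 = Z/2.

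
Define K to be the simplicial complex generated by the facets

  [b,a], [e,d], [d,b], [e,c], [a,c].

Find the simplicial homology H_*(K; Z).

Order the vertices as a < b < c < d < e. Listing each simplex with vertices in this order, K has dimension 1 with simplices:

  0-simplices (5): a, b, c, d, e
  1-simplices (5): ab, ac, bd, ce, de

giving chain groups C_0 ≅ Z^5, C_1 ≅ Z^5.

Boundary ∂_1: C_1 → C_0 maps an edge to its endpoints' difference, ∂[p,q] = q − p. For instance
  ∂bd = d − b.
The 5×5 boundary matrix has rank 4 and Smith normal form diag(1,1,1,1).

Reading off H_k = ker ∂_k / im ∂_{k+1}:

  H_0: rank C_0 − rank ∂_1 = 5 − 4 = 1, and the invariant factors of ∂_1 are all 1, so H_0 = Z.
  H_1: rank ker ∂_1 − rank ∂_2 = (5 − 4) − 0 = 1, and there is no ∂_2, so H_1 = Z.

(K is a triangulation of the circle S^1.)

H_0 ≅ Z,  H_1 ≅ Z.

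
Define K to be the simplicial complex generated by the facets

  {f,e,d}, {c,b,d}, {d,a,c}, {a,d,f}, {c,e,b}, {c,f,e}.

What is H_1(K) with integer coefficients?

H_1 = Z.

We work with the vertex ordering a < b < c < d < e < f. The simplices of K, each written with vertices in increasing order, are:

  0-simplices (6): a, b, c, d, e, f
  1-simplices (12): ac, ad, af, bc, bd, be, cd, ce, cf, de, df, ef
  2-simplices (6): acd, adf, bcd, bce, cef, def

so the chain groups are C_0 ≅ Z^6, C_1 ≅ Z^12, C_2 ≅ Z^6.

Boundary ∂_1: C_1 → C_0 sends each edge [p,q] (with p < q) to q − p. For instance
  ∂ce = e − c.
The 6×12 boundary matrix has rank 5 and Smith normal form diag(1,1,1,1,1).

The boundary map ∂_2: C_2 → C_1 maps a triangle to the signed sum of its edges. For instance
  ∂bcd = cd − bd + bc,
  ∂def = ef − df + de.
The resulting 12×6 matrix has rank 6, and its Smith normal form has invariant factors (1,1,1,1,1,1).

Reading off H_k = ker ∂_k / im ∂_{k+1}:

  H_1: rank ker ∂_1 − rank ∂_2 = (12 − 5) − 6 = 1, and the invariant factors of ∂_2 are all 1, so H_1 ≅ Z.

(K is a triangulation of the cylinder S^1 x I.)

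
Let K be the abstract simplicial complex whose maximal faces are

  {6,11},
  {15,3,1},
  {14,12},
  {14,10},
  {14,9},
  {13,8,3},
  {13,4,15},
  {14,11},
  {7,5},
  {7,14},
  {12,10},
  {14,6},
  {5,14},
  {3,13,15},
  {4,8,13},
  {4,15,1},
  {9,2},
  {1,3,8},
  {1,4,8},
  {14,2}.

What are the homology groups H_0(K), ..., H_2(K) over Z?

Fix the vertex order 1 < 2 < 3 < 4 < 5 < 6 < 7 < 8 < 9 < 10 < 11 < 12 < 13 < 14 < 15 and write every simplex with vertices in increasing order. Then dim K = 2 and the simplices of K are:

  0-simplices (15): [1], [2], [3], [4], [5], [6], [7], [8], [9], [10], [11], [12], [13], [14], [15]
  1-simplices (24): (24 of them)
  2-simplices (8): [1,3,8], [1,3,15], [1,4,8], [1,4,15], [3,8,13], [3,13,15], [4,8,13], [4,13,15]

giving chain groups C_0 ≅ Z^15, C_1 ≅ Z^24, C_2 ≅ Z^8.

∂_1: C_1 → C_0 is given by ∂[p,q] = [q] − [p].
This gives a 15×24 integer matrix of rank 13; reducing to Smith normal form yields diagonal entries (1,1,1,1,1,1,1,1,1,1,1,1,1).

Boundary ∂_2: C_2 → C_1 maps a triangle to the signed sum of its edges. For instance
  ∂[1,3,15] = [3,15] − [1,15] + [1,3],
  ∂[3,13,15] = [13,15] − [3,15] + [3,13].
The resulting 24×8 matrix has rank 7, and its Smith normal form has invariant factors (1,1,1,1,1,1,1).

From H_k ≅ ker(∂_k) / im(∂_{k+1}) we obtain:

  H_0: rank C_0 − rank ∂_1 = 15 − 13 = 2, and the invariant factors of ∂_1 are all 1, so H_0 ≅ Z^2.
  H_1: rank ker ∂_1 − rank ∂_2 = (24 − 13) − 7 = 4, and the invariant factors of ∂_2 are all 1, so H_1 ≅ Z^4.
  H_2: rank ker ∂_2 − rank ∂_3 = (8 − 7) − 0 = 1, and there is no ∂_3, so H_2 ≅ Z.

As a check, the Euler characteristic is 15 − 24 + 8 = -1, which agrees with 2 − 4 + 1 = -1.

H_0 ≅ Z^2,  H_1 ≅ Z^4,  H_2 ≅ Z.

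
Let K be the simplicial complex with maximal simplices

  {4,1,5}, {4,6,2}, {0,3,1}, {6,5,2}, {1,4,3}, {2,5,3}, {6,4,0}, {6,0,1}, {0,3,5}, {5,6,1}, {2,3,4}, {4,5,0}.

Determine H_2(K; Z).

Take the total order 0 < 1 < 2 < 3 < 4 < 5 < 6 on the vertex set. Then K (dimension 2) consists of the simplices:

  0-simplices (7): [0], [1], [2], [3], [4], [5], [6]
  1-simplices (18): [0,1], [0,3], [0,4], [0,5], [0,6], [1,3], [1,4], [1,5], [1,6], [2,3], [2,4], [2,5], [2,6], [3,4], [3,5], [4,5], [4,6], [5,6]
  2-simplices (12): [0,1,3], [0,1,6], [0,3,5], [0,4,5], [0,4,6], [1,3,4], [1,4,5], [1,5,6], [2,3,4], [2,3,5], [2,4,6], [2,5,6]

Hence C_0 ≅ Z^7, C_1 ≅ Z^18, C_2 ≅ Z^12.

The boundary map ∂_1: C_1 → C_0 is given by ∂[p,q] = [q] − [p]. For instance
  ∂[2,5] = [5] − [2].
This gives a 7×18 integer matrix of rank 6; reducing to Smith normal form yields diagonal entries (1,1,1,1,1,1).

The boundary map ∂_2: C_2 → C_1 acts by ∂[p,q,r] = [q,r] − [p,r] + [p,q]. For instance
  ∂[1,5,6] = [5,6] − [1,6] + [1,5],
  ∂[0,4,5] = [4,5] − [0,5] + [0,4].
As a 18×12 matrix over Z this has rank 12, with invariant factors (1,1,1,1,1,1,1,1,1,1,1,2).

From H_k ≅ ker(∂_k) / im(∂_{k+1}) we obtain:

  H_2: rank ker ∂_2 − rank ∂_3 = (12 − 12) − 0 = 0, and there is no ∂_3, so H_2 ≅ 0.

H_2 = 0.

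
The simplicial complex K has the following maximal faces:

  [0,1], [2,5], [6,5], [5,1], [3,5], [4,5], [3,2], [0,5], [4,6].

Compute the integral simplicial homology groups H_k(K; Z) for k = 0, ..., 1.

Take the total order 0 < 1 < 2 < 3 < 4 < 5 < 6 on the vertex set. Then K (dimension 1) consists of the simplices:

  0-simplices (7): [0], [1], [2], [3], [4], [5], [6]
  1-simplices (9): [0,1], [0,5], [1,5], [2,3], [2,5], [3,5], [4,5], [4,6], [5,6]

giving chain groups C_0 ≅ Z^7, C_1 ≅ Z^9.

Boundary ∂_1: C_1 → C_0 is given by ∂[p,q] = [q] − [p]. For instance
  ∂[4,6] = [6] − [4].
The 7×9 boundary matrix has rank 6 and Smith normal form diag(1,1,1,1,1,1).

Now H_k = ker ∂_k / im ∂_{k+1}, so:

  H_0: rank C_0 − rank ∂_1 = 7 − 6 = 1, and the invariant factors of ∂_1 are all 1, so H_0 = Z.
  H_1: rank ker ∂_1 − rank ∂_2 = (9 − 6) − 0 = 3, and there is no ∂_2, so H_1 = Z^3.

As a check, the Euler characteristic is 7 − 9 = -2, which agrees with 1 − 3 = -2.

H_0 ≅ Z,  H_1 ≅ Z^3.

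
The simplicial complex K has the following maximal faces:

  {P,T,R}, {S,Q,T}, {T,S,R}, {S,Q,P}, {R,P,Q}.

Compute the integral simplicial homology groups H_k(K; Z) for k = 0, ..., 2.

Take the total order P < Q < R < S < T on the vertex set. Then K (dimension 2) consists of the simplices:

  0-simplices (5): P, Q, R, S, T
  1-simplices (10): PQ, PR, PS, PT, QR, QS, QT, RS, RT, ST
  2-simplices (5): PQR, PQS, PRT, QST, RST

so the chain groups are C_0 ≅ Z^5, C_1 ≅ Z^10, C_2 ≅ Z^5.

The boundary map ∂_1: C_1 → C_0 is given by ∂[p,q] = [q] − [p]. For instance
  ∂PT = T − P.
This gives a 5×10 integer matrix of rank 4; reducing to Smith normal form yields diagonal entries (1,1,1,1).

The boundary map ∂_2: C_2 → C_1 maps a triangle to the signed sum of its edges. For instance
  ∂PQR = QR − PR + PQ,
  ∂RST = ST − RT + RS.
As a 10×5 matrix over Z this has rank 5, with invariant factors (1,1,1,1,1).

Reading off H_k = ker ∂_k / im ∂_{k+1}:

  H_0: rank C_0 − rank ∂_1 = 5 − 4 = 1, and the invariant factors of ∂_1 are all 1, so H_0 = Z.
  H_1: rank ker ∂_1 − rank ∂_2 = (10 − 4) − 5 = 1, and the invariant factors of ∂_2 are all 1, so H_1 = Z.
  H_2: rank ker ∂_2 − rank ∂_3 = (5 − 5) − 0 = 0, and there is no ∂_3, so H_2 = 0.

H_0 = Z,  H_1 = Z,  H_2 = 0.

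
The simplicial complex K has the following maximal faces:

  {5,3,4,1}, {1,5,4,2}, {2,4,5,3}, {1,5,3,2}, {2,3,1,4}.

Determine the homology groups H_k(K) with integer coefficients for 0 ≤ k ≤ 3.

H_0 ≅ Z,  H_1 = 0,  H_2 = 0,  H_3 ≅ Z.

Take the total order 1 < 2 < 3 < 4 < 5 on the vertex set. Then K (dimension 3) consists of the simplices:

  0-simplices (5): [1], [2], [3], [4], [5]
  1-simplices (10): [1,2], [1,3], [1,4], [1,5], [2,3], [2,4], [2,5], [3,4], [3,5], [4,5]
  2-simplices (10): [1,2,3], [1,2,4], [1,2,5], [1,3,4], [1,3,5], [1,4,5], [2,3,4], [2,3,5], [2,4,5], [3,4,5]
  3-simplices (5): [1,2,3,4], [1,2,3,5], [1,2,4,5], [1,3,4,5], [2,3,4,5]

so the chain groups are C_0 ≅ Z^5, C_1 ≅ Z^10, C_2 ≅ Z^10, C_3 ≅ Z^5.

Boundary ∂_1: C_1 → C_0 maps an edge to its endpoints' difference, ∂[p,q] = q − p. For instance
  ∂[1,5] = [5] − [1].
The resulting 5×10 matrix has rank 4, and its Smith normal form has invariant factors (1,1,1,1).

The boundary map ∂_2: C_2 → C_1 acts by ∂[p,q,r] = [q,r] − [p,r] + [p,q]. For instance
  ∂[1,2,5] = [2,5] − [1,5] + [1,2],
  ∂[3,4,5] = [4,5] − [3,5] + [3,4].
The resulting 10×10 matrix has rank 6, and its Smith normal form has invariant factors (1,1,1,1,1,1).

The boundary map ∂_3: C_3 → C_2 sends each 3-simplex σ to the alternating sum Σ_i (−1)^i (σ with its i-th vertex removed). For instance
  ∂[1,2,4,5] = [2,4,5] − [1,4,5] + [1,2,5] − [1,2,4],
  ∂[1,2,3,4] = [2,3,4] − [1,3,4] + [1,2,4] − [1,2,3].
The 10×5 boundary matrix has rank 4 and Smith normal form diag(1,1,1,1).

Computing H_k = (kernel of ∂_k) / (image of ∂_{k+1}):

  H_0: rank C_0 − rank ∂_1 = 5 − 4 = 1, and the invariant factors of ∂_1 are all 1, so H_0 ≅ Z.
  H_1: rank ker ∂_1 − rank ∂_2 = (10 − 4) − 6 = 0, and the invariant factors of ∂_2 are all 1, so H_1 ≅ 0.
  H_2: rank ker ∂_2 − rank ∂_3 = (10 − 6) − 4 = 0, and the invariant factors of ∂_3 are all 1, so H_2 ≅ 0.
  H_3: rank ker ∂_3 − rank ∂_4 = (5 − 4) − 0 = 1, and there is no ∂_4, so H_3 ≅ Z.

(K is a triangulation of the 3-sphere S^3.)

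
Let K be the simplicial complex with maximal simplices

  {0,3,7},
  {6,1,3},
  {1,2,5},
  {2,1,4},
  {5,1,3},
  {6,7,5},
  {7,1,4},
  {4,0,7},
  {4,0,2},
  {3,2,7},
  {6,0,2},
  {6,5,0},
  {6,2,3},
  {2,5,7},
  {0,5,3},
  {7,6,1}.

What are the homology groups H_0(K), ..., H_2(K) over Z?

H_0 ≅ Z,  H_1 ≅ Z^2,  H_2 ≅ Z.

Take the total order 0 < 1 < 2 < 3 < 4 < 5 < 6 < 7 on the vertex set. Then K (dimension 2) consists of the simplices:

  0-simplices (8): [0], [1], [2], [3], [4], [5], [6], [7]
  1-simplices (24): (24 of them)
  2-simplices (16): [0,2,4], [0,2,6], [0,3,5], [0,3,7], [0,4,7], [0,5,6], [1,2,4], [1,2,5], [1,3,5], [1,3,6], [1,4,7], [1,6,7], [2,3,6], [2,3,7], [2,5,7], [5,6,7]

giving chain groups C_0 ≅ Z^8, C_1 ≅ Z^24, C_2 ≅ Z^16.

∂_1: C_1 → C_0 maps an edge to its endpoints' difference, ∂[p,q] = q − p. For instance
  ∂[5,6] = [6] − [5].
This gives a 8×24 integer matrix of rank 7; reducing to Smith normal form yields diagonal entries (1,1,1,1,1,1,1).

The boundary map ∂_2: C_2 → C_1 sends each 2-simplex [p,q,r] to [q,r] − [p,r] + [p,q]. For instance
  ∂[2,3,6] = [3,6] − [2,6] + [2,3],
  ∂[0,3,5] = [3,5] − [0,5] + [0,3].
The 24×16 boundary matrix has rank 15 and Smith normal form diag(1,1,1,1,1,1,1,1,1,1,1,1,1,1,1).

Computing H_k = (kernel of ∂_k) / (image of ∂_{k+1}):

  H_0: rank C_0 − rank ∂_1 = 8 − 7 = 1, and the invariant factors of ∂_1 are all 1, so H_0 ≅ Z.
  H_1: rank ker ∂_1 − rank ∂_2 = (24 − 7) − 15 = 2, and the invariant factors of ∂_2 are all 1, so H_1 ≅ Z^2.
  H_2: rank ker ∂_2 − rank ∂_3 = (16 − 15) − 0 = 1, and there is no ∂_3, so H_2 ≅ Z.

As a check, the Euler characteristic is 8 − 24 + 16 = 0, which agrees with 1 − 2 + 1 = 0.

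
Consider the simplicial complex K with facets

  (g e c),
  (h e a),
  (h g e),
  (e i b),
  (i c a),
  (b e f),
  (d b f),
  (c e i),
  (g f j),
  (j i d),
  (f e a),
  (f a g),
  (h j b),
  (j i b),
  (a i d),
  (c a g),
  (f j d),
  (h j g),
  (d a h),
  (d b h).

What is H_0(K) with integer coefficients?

We work with the vertex ordering a < b < c < d < e < f < g < h < i < j. The simplices of K, each written with vertices in increasing order, are:

  0-simplices (10): a, b, c, d, e, f, g, h, i, j
  1-simplices (30): ac, ad, ae, af, ag, ah, ai, bd, be, bf, bh, bi, bj, ce, cg, ci, df, dh, di, dj, ef, eg, eh, ei, fg, fj, gh, gj, hj, ij
  2-simplices (20): acg, aci, adh, adi, aef, aeh, afg, bdf, bdh, bef, bei, bhj, bij, ceg, cei, dfj, dij, egh, fgj, ghj

so the chain groups are C_0 ≅ Z^10, C_1 ≅ Z^30, C_2 ≅ Z^20.

∂_1: C_1 → C_0 maps an edge to its endpoints' difference, ∂[p,q] = q − p.
The resulting 10×30 matrix has rank 9, and its Smith normal form has invariant factors (1,1,1,1,1,1,1,1,1).

The boundary map ∂_2: C_2 → C_1 maps a triangle to the signed sum of its edges. For instance
  ∂dij = ij − dj + di,
  ∂aef = ef − af + ae.
As a 30×20 matrix over Z this has rank 20, with invariant factors (1,1,1,1,1,1,1,1,1,1,1,1,1,1,1,1,1,1,1,2).

From H_k ≅ ker(∂_k) / im(∂_{k+1}) we obtain:

  H_0: rank C_0 − rank ∂_1 = 10 − 9 = 1, and the invariant factors of ∂_1 are all 1, so H_0 ≅ Z.

(K is a triangulation of the Klein bottle.)

H_0 ≅ Z.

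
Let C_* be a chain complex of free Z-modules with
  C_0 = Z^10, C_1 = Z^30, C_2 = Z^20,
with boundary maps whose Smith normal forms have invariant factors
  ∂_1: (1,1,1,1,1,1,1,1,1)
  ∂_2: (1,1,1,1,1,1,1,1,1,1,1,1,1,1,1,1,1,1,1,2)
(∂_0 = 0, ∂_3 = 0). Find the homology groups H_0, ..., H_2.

H_0: b_0 = 10 − 0 − 9 = 1; torsion from ∂_1 factors > 1: none. So H_0 = Z.
H_1: b_1 = 30 − 9 − 20 = 1; torsion from ∂_2 factors > 1: [2]. So H_1 = Z ⊕ Z_2.
H_2: b_2 = 20 − 20 − 0 = 0; torsion from ∂_3 factors > 1: none. So H_2 = 0.

H_0 = Z,  H_1 = Z ⊕ Z_2,  H_2 = 0.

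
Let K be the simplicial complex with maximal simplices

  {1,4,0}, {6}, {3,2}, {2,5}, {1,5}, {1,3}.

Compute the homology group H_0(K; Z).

Order the vertices as 0 < 1 < 2 < 3 < 4 < 5 < 6. Listing each simplex with vertices in this order, K has dimension 2 with simplices:

  0-simplices (7): [0], [1], [2], [3], [4], [5], [6]
  1-simplices (7): [0,1], [0,4], [1,3], [1,4], [1,5], [2,3], [2,5]
  2-simplices (1): [0,1,4]

so the chain groups are C_0 ≅ Z^7, C_1 ≅ Z^7, C_2 ≅ Z^1.

The boundary map ∂_1: C_1 → C_0 is given by ∂[p,q] = [q] − [p]. For instance
  ∂[2,3] = [3] − [2].
The 7×7 boundary matrix has rank 5 and Smith normal form diag(1,1,1,1,1).

Boundary ∂_2: C_2 → C_1 sends each 2-simplex [p,q,r] to [q,r] − [p,r] + [p,q]. For instance
  ∂[0,1,4] = [1,4] − [0,4] + [0,1].
The 7×1 boundary matrix has rank 1 and Smith normal form diag(1).

Reading off H_k = ker ∂_k / im ∂_{k+1}:

  H_0: rank C_0 − rank ∂_1 = 7 − 5 = 2, and the invariant factors of ∂_1 are all 1, so H_0 = Z^2.

H_0 ≅ Z^2.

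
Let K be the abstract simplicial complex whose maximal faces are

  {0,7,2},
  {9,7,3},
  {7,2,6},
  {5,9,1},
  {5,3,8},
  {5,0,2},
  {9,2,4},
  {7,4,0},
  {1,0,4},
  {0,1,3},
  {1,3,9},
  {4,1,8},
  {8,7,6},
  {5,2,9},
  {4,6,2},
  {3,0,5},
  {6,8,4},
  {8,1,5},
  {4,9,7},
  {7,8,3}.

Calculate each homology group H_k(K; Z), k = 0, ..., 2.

H_0 = Z,  H_1 = Z ⊕ Z_2,  H_2 = 0.

Take the total order 0 < 1 < 2 < 3 < 4 < 5 < 6 < 7 < 8 < 9 on the vertex set. Then K (dimension 2) consists of the simplices:

  0-simplices (10): [0], [1], [2], [3], [4], [5], [6], [7], [8], [9]
  1-simplices (30): (30 of them)
  2-simplices (20): (20 of them)

so the chain groups are C_0 ≅ Z^10, C_1 ≅ Z^30, C_2 ≅ Z^20.

The boundary map ∂_1: C_1 → C_0 maps an edge to its endpoints' difference, ∂[p,q] = q − p.
The 10×30 boundary matrix has rank 9 and Smith normal form diag(1,1,1,1,1,1,1,1,1).

Boundary ∂_2: C_2 → C_1 maps a triangle to the signed sum of its edges. For instance
  ∂[1,4,8] = [4,8] − [1,8] + [1,4],
  ∂[2,5,9] = [5,9] − [2,9] + [2,5].
This gives a 30×20 integer matrix of rank 20; reducing to Smith normal form yields diagonal entries (1,1,1,1,1,1,1,1,1,1,1,1,1,1,1,1,1,1,1,2).

Now H_k = ker ∂_k / im ∂_{k+1}, so:

  H_0: rank C_0 − rank ∂_1 = 10 − 9 = 1, and the invariant factors of ∂_1 are all 1, so H_0 = Z.
  H_1: rank ker ∂_1 − rank ∂_2 = (30 − 9) − 20 = 1, and ∂_2 has invariant factor 2 > 1, so H_1 = Z ⊕ Z_2.
  H_2: rank ker ∂_2 − rank ∂_3 = (20 − 20) − 0 = 0, and there is no ∂_3, so H_2 = 0.

(K is a triangulation of the Klein bottle.)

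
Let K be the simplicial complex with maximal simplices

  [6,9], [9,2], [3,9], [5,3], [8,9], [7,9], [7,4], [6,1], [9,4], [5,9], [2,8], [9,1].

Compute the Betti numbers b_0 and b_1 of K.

b_0 = 1, b_1 = 4.

We work with the vertex ordering 1 < 2 < 3 < 4 < 5 < 6 < 7 < 8 < 9. The simplices of K, each written with vertices in increasing order, are:

  0-simplices (9): [1], [2], [3], [4], [5], [6], [7], [8], [9]
  1-simplices (12): [1,6], [1,9], [2,8], [2,9], [3,5], [3,9], [4,7], [4,9], [5,9], [6,9], [7,9], [8,9]

Hence C_0 ≅ Z^9, C_1 ≅ Z^12.

The boundary map ∂_1: C_1 → C_0 is given by ∂[p,q] = [q] − [p].
This gives a 9×12 integer matrix of rank 8; reducing to Smith normal form yields diagonal entries (1,1,1,1,1,1,1,1).

From H_k ≅ ker(∂_k) / im(∂_{k+1}) we obtain:

  H_0: rank C_0 − rank ∂_1 = 9 − 8 = 1, and the invariant factors of ∂_1 are all 1, so H_0 ≅ Z.
  H_1: rank ker ∂_1 − rank ∂_2 = (12 − 8) − 0 = 4, and there is no ∂_2, so H_1 ≅ Z^4.

Hence the Betti numbers are b_0 = 1, b_1 = 4.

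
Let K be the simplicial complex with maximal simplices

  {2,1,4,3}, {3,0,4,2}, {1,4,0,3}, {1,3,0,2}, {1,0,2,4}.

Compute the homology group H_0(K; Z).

Take the total order 0 < 1 < 2 < 3 < 4 on the vertex set. Then K (dimension 3) consists of the simplices:

  0-simplices (5): [0], [1], [2], [3], [4]
  1-simplices (10): [0,1], [0,2], [0,3], [0,4], [1,2], [1,3], [1,4], [2,3], [2,4], [3,4]
  2-simplices (10): [0,1,2], [0,1,3], [0,1,4], [0,2,3], [0,2,4], [0,3,4], [1,2,3], [1,2,4], [1,3,4], [2,3,4]
  3-simplices (5): [0,1,2,3], [0,1,2,4], [0,1,3,4], [0,2,3,4], [1,2,3,4]

Hence C_0 ≅ Z^5, C_1 ≅ Z^10, C_2 ≅ Z^10, C_3 ≅ Z^5.

Boundary ∂_1: C_1 → C_0 maps an edge to its endpoints' difference, ∂[p,q] = q − p.
This gives a 5×10 integer matrix of rank 4; reducing to Smith normal form yields diagonal entries (1,1,1,1).

∂_2: C_2 → C_1 acts by ∂[p,q,r] = [q,r] − [p,r] + [p,q]. For instance
  ∂[0,1,2] = [1,2] − [0,2] + [0,1],
  ∂[0,2,3] = [2,3] − [0,3] + [0,2].
As a 10×10 matrix over Z this has rank 6, with invariant factors (1,1,1,1,1,1).

∂_3: C_3 → C_2 sends each 3-simplex σ to the alternating sum Σ_i (−1)^i (σ with its i-th vertex removed). For instance
  ∂[0,1,3,4] = [1,3,4] − [0,3,4] + [0,1,4] − [0,1,3],
  ∂[0,2,3,4] = [2,3,4] − [0,3,4] + [0,2,4] − [0,2,3].
As a 10×5 matrix over Z this has rank 4, with invariant factors (1,1,1,1).

Reading off H_k = ker ∂_k / im ∂_{k+1}:

  H_0: rank C_0 − rank ∂_1 = 5 − 4 = 1, and the invariant factors of ∂_1 are all 1, so H_0 = Z.

H_0 = Z.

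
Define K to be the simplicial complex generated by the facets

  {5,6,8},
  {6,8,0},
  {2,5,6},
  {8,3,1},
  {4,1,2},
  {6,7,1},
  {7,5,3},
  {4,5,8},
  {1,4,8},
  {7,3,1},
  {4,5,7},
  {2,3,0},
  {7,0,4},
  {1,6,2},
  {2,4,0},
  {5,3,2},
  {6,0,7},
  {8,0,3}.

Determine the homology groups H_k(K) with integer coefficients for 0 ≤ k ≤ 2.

H_0 = Z,  H_1 = Z^2,  H_2 = Z.

Order the vertices as 0 < 1 < 2 < 3 < 4 < 5 < 6 < 7 < 8. Listing each simplex with vertices in this order, K has dimension 2 with simplices:

  0-simplices (9): [0], [1], [2], [3], [4], [5], [6], [7], [8]
  1-simplices (27): (27 of them)
  2-simplices (18): [0,2,3], [0,2,4], [0,3,8], [0,4,7], [0,6,7], [0,6,8], [1,2,4], [1,2,6], [1,3,7], [1,3,8], [1,4,8], [1,6,7], [2,3,5], [2,5,6], [3,5,7], [4,5,7], [4,5,8], [5,6,8]

giving chain groups C_0 ≅ Z^9, C_1 ≅ Z^27, C_2 ≅ Z^18.

∂_1: C_1 → C_0 sends each edge [p,q] (with p < q) to q − p.
The resulting 9×27 matrix has rank 8, and its Smith normal form has invariant factors (1,1,1,1,1,1,1,1).

∂_2: C_2 → C_1 maps a triangle to the signed sum of its edges. For instance
  ∂[0,6,7] = [6,7] − [0,7] + [0,6],
  ∂[0,2,4] = [2,4] − [0,4] + [0,2].
The resulting 27×18 matrix has rank 17, and its Smith normal form has invariant factors (1,1,1,1,1,1,1,1,1,1,1,1,1,1,1,1,1).

Now H_k = ker ∂_k / im ∂_{k+1}, so:

  H_0: rank C_0 − rank ∂_1 = 9 − 8 = 1, and the invariant factors of ∂_1 are all 1, so H_0 ≅ Z.
  H_1: rank ker ∂_1 − rank ∂_2 = (27 − 8) − 17 = 2, and the invariant factors of ∂_2 are all 1, so H_1 ≅ Z^2.
  H_2: rank ker ∂_2 − rank ∂_3 = (18 − 17) − 0 = 1, and there is no ∂_3, so H_2 ≅ Z.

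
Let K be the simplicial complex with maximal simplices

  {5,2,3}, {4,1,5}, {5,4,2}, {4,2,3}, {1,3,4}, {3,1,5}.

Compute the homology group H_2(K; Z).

We work with the vertex ordering 1 < 2 < 3 < 4 < 5. The simplices of K, each written with vertices in increasing order, are:

  0-simplices (5): [1], [2], [3], [4], [5]
  1-simplices (9): [1,3], [1,4], [1,5], [2,3], [2,4], [2,5], [3,4], [3,5], [4,5]
  2-simplices (6): [1,3,4], [1,3,5], [1,4,5], [2,3,4], [2,3,5], [2,4,5]

so the chain groups are C_0 ≅ Z^5, C_1 ≅ Z^9, C_2 ≅ Z^6.

The boundary map ∂_1: C_1 → C_0 maps an edge to its endpoints' difference, ∂[p,q] = q − p. For instance
  ∂[3,4] = [4] − [3].
The resulting 5×9 matrix has rank 4, and its Smith normal form has invariant factors (1,1,1,1).

The boundary map ∂_2: C_2 → C_1 sends each 2-simplex [p,q,r] to [q,r] − [p,r] + [p,q]. For instance
  ∂[2,3,5] = [3,5] − [2,5] + [2,3],
  ∂[1,3,4] = [3,4] − [1,4] + [1,3].
The 9×6 boundary matrix has rank 5 and Smith normal form diag(1,1,1,1,1).

Reading off H_k = ker ∂_k / im ∂_{k+1}:

  H_2: rank ker ∂_2 − rank ∂_3 = (6 − 5) − 0 = 1, and there is no ∂_3, so H_2 = Z.

H_2 ≅ Z.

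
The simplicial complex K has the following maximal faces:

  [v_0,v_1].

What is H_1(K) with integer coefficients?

Order the vertices as v_0 < v_1. Listing each simplex with vertices in this order, K has dimension 1 with simplices:

  0-simplices (2): [v_0], [v_1]
  1-simplices (1): [v_0,v_1]

so the chain groups are C_0 ≅ Z^2, C_1 ≅ Z^1.

The boundary map ∂_1: C_1 → C_0 is given by ∂[p,q] = [q] − [p]. For instance
  ∂[v_0,v_1] = [v_1] − [v_0].
The resulting 2×1 matrix has rank 1, and its Smith normal form has invariant factors (1).

Computing H_k = (kernel of ∂_k) / (image of ∂_{k+1}):

  H_1: rank ker ∂_1 − rank ∂_2 = (1 − 1) − 0 = 0, and there is no ∂_2, so H_1 ≅ 0.

H_1 = 0.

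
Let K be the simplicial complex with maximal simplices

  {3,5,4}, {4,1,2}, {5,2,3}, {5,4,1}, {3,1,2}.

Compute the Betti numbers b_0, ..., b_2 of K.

Take the total order 1 < 2 < 3 < 4 < 5 on the vertex set. Then K (dimension 2) consists of the simplices:

  0-simplices (5): [1], [2], [3], [4], [5]
  1-simplices (10): [1,2], [1,3], [1,4], [1,5], [2,3], [2,4], [2,5], [3,4], [3,5], [4,5]
  2-simplices (5): [1,2,3], [1,2,4], [1,4,5], [2,3,5], [3,4,5]

so the chain groups are C_0 ≅ Z^5, C_1 ≅ Z^10, C_2 ≅ Z^5.

∂_1: C_1 → C_0 maps an edge to its endpoints' difference, ∂[p,q] = q − p. For instance
  ∂[1,5] = [5] − [1].
This gives a 5×10 integer matrix of rank 4; reducing to Smith normal form yields diagonal entries (1,1,1,1).

The boundary map ∂_2: C_2 → C_1 sends each 2-simplex [p,q,r] to [q,r] − [p,r] + [p,q]. For instance
  ∂[2,3,5] = [3,5] − [2,5] + [2,3],
  ∂[1,2,3] = [2,3] − [1,3] + [1,2].
The resulting 10×5 matrix has rank 5, and its Smith normal form has invariant factors (1,1,1,1,1).

Computing H_k = (kernel of ∂_k) / (image of ∂_{k+1}):

  H_0: rank C_0 − rank ∂_1 = 5 − 4 = 1, and the invariant factors of ∂_1 are all 1, so H_0 = Z.
  H_1: rank ker ∂_1 − rank ∂_2 = (10 − 4) − 5 = 1, and the invariant factors of ∂_2 are all 1, so H_1 = Z.
  H_2: rank ker ∂_2 − rank ∂_3 = (5 − 5) − 0 = 0, and there is no ∂_3, so H_2 = 0.

(K is a triangulation of the Möbius band.)

Hence the Betti numbers are b_0 = 1, b_1 = 1, b_2 = 0.

b_0 = 1, b_1 = 1, b_2 = 0.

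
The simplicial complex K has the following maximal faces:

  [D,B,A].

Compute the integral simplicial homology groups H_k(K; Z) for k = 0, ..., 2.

Fix the vertex order A < B < D and write every simplex with vertices in increasing order. Then dim K = 2 and the simplices of K are:

  0-simplices (3): A, B, D
  1-simplices (3): AB, AD, BD
  2-simplices (1): ABD

so the chain groups are C_0 ≅ Z^3, C_1 ≅ Z^3, C_2 ≅ Z^1.

∂_1: C_1 → C_0 is given by ∂[p,q] = [q] − [p]. For instance
  ∂AD = D − A.
The resulting 3×3 matrix has rank 2, and its Smith normal form has invariant factors (1,1).

The boundary map ∂_2: C_2 → C_1 sends each 2-simplex [p,q,r] to [q,r] − [p,r] + [p,q]. For instance
  ∂ABD = BD − AD + AB.
As a 3×1 matrix over Z this has rank 1, with invariant factors (1).

Now H_k = ker ∂_k / im ∂_{k+1}, so:

  H_0: rank C_0 − rank ∂_1 = 3 − 2 = 1, and the invariant factors of ∂_1 are all 1, so H_0 ≅ Z.
  H_1: rank ker ∂_1 − rank ∂_2 = (3 − 2) − 1 = 0, and the invariant factors of ∂_2 are all 1, so H_1 ≅ 0.
  H_2: rank ker ∂_2 − rank ∂_3 = (1 − 1) − 0 = 0, and there is no ∂_3, so H_2 ≅ 0.

(K is a triangulation of the 2-simplex.)

H_0 = Z,  H_1 = 0,  H_2 = 0.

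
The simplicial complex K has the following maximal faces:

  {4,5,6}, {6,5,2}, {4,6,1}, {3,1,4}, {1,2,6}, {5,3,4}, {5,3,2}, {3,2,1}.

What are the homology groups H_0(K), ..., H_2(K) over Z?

Fix the vertex order 1 < 2 < 3 < 4 < 5 < 6 and write every simplex with vertices in increasing order. Then dim K = 2 and the simplices of K are:

  0-simplices (6): [1], [2], [3], [4], [5], [6]
  1-simplices (12): [1,2], [1,3], [1,4], [1,6], [2,3], [2,5], [2,6], [3,4], [3,5], [4,5], [4,6], [5,6]
  2-simplices (8): [1,2,3], [1,2,6], [1,3,4], [1,4,6], [2,3,5], [2,5,6], [3,4,5], [4,5,6]

giving chain groups C_0 ≅ Z^6, C_1 ≅ Z^12, C_2 ≅ Z^8.

The boundary map ∂_1: C_1 → C_0 is given by ∂[p,q] = [q] − [p]. For instance
  ∂[2,5] = [5] − [2].
The 6×12 boundary matrix has rank 5 and Smith normal form diag(1,1,1,1,1).

Boundary ∂_2: C_2 → C_1 sends each 2-simplex [p,q,r] to [q,r] − [p,r] + [p,q]. For instance
  ∂[1,3,4] = [3,4] − [1,4] + [1,3],
  ∂[2,3,5] = [3,5] − [2,5] + [2,3].
The 12×8 boundary matrix has rank 7 and Smith normal form diag(1,1,1,1,1,1,1).

From H_k ≅ ker(∂_k) / im(∂_{k+1}) we obtain:

  H_0: rank C_0 − rank ∂_1 = 6 − 5 = 1, and the invariant factors of ∂_1 are all 1, so H_0 = Z.
  H_1: rank ker ∂_1 − rank ∂_2 = (12 − 5) − 7 = 0, and the invariant factors of ∂_2 are all 1, so H_1 = 0.
  H_2: rank ker ∂_2 − rank ∂_3 = (8 − 7) − 0 = 1, and there is no ∂_3, so H_2 = Z.

H_0 ≅ Z,  H_1 = 0,  H_2 ≅ Z.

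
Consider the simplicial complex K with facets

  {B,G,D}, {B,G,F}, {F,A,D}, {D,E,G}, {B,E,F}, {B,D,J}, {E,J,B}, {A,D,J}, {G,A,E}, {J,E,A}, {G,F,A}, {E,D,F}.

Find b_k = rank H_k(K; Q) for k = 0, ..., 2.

Order the vertices as A < B < D < E < F < G < J. Listing each simplex with vertices in this order, K has dimension 2 with simplices:

  0-simplices (7): A, B, D, E, F, G, J
  1-simplices (18): AD, AE, AF, AG, AJ, BD, BE, BF, BG, BJ, DE, DF, DG, DJ, EF, EG, EJ, FG
  2-simplices (12): ADF, ADJ, AEG, AEJ, AFG, BDG, BDJ, BEF, BEJ, BFG, DEF, DEG

Hence C_0 ≅ Z^7, C_1 ≅ Z^18, C_2 ≅ Z^12.

Boundary ∂_1: C_1 → C_0 sends each edge [p,q] (with p < q) to q − p. For instance
  ∂BG = G − B.
The resulting 7×18 matrix has rank 6, and its Smith normal form has invariant factors (1,1,1,1,1,1).

∂_2: C_2 → C_1 maps a triangle to the signed sum of its edges. For instance
  ∂AEG = EG − AG + AE,
  ∂DEG = EG − DG + DE.
This gives a 18×12 integer matrix of rank 12; reducing to Smith normal form yields diagonal entries (1,1,1,1,1,1,1,1,1,1,1,2).

Computing H_k = (kernel of ∂_k) / (image of ∂_{k+1}):

  H_0: rank C_0 − rank ∂_1 = 7 − 6 = 1, and the invariant factors of ∂_1 are all 1, so H_0 ≅ Z.
  H_1: rank ker ∂_1 − rank ∂_2 = (18 − 6) − 12 = 0, and ∂_2 has invariant factor 2 > 1, so H_1 ≅ Z_2.
  H_2: rank ker ∂_2 − rank ∂_3 = (12 − 12) − 0 = 0, and there is no ∂_3, so H_2 ≅ 0.

Hence the Betti numbers are b_0 = 1, b_1 = 0, b_2 = 0.

b_0 = 1, b_1 = 0, b_2 = 0.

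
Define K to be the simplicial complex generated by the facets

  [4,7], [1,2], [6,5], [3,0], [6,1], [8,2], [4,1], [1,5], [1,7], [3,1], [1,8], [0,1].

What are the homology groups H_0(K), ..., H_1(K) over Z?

Order the vertices as 0 < 1 < 2 < 3 < 4 < 5 < 6 < 7 < 8. Listing each simplex with vertices in this order, K has dimension 1 with simplices:

  0-simplices (9): [0], [1], [2], [3], [4], [5], [6], [7], [8]
  1-simplices (12): [0,1], [0,3], [1,2], [1,3], [1,4], [1,5], [1,6], [1,7], [1,8], [2,8], [4,7], [5,6]

giving chain groups C_0 ≅ Z^9, C_1 ≅ Z^12.

Boundary ∂_1: C_1 → C_0 sends each edge [p,q] (with p < q) to q − p. For instance
  ∂[1,2] = [2] − [1].
As a 9×12 matrix over Z this has rank 8, with invariant factors (1,1,1,1,1,1,1,1).

Computing H_k = (kernel of ∂_k) / (image of ∂_{k+1}):

  H_0: rank C_0 − rank ∂_1 = 9 − 8 = 1, and the invariant factors of ∂_1 are all 1, so H_0 = Z.
  H_1: rank ker ∂_1 − rank ∂_2 = (12 − 8) − 0 = 4, and there is no ∂_2, so H_1 = Z^4.

(K is a triangulation of a wedge of 4 circles.)

H_0 ≅ Z,  H_1 ≅ Z^4.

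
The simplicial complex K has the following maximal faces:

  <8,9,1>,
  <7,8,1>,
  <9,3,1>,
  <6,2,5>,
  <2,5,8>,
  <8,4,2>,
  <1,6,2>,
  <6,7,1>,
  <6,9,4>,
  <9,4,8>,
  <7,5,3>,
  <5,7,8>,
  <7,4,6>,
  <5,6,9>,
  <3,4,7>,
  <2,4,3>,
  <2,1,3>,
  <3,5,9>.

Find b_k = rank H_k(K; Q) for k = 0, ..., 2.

Take the total order 1 < 2 < 3 < 4 < 5 < 6 < 7 < 8 < 9 on the vertex set. Then K (dimension 2) consists of the simplices:

  0-simplices (9): [1], [2], [3], [4], [5], [6], [7], [8], [9]
  1-simplices (27): (27 of them)
  2-simplices (18): [1,2,3], [1,2,6], [1,3,9], [1,6,7], [1,7,8], [1,8,9], [2,3,4], [2,4,8], [2,5,6], [2,5,8], [3,4,7], [3,5,7], [3,5,9], [4,6,7], [4,6,9], [4,8,9], [5,6,9], [5,7,8]

giving chain groups C_0 ≅ Z^9, C_1 ≅ Z^27, C_2 ≅ Z^18.

∂_1: C_1 → C_0 maps an edge to its endpoints' difference, ∂[p,q] = q − p.
The resulting 9×27 matrix has rank 8, and its Smith normal form has invariant factors (1,1,1,1,1,1,1,1).

Boundary ∂_2: C_2 → C_1 acts by ∂[p,q,r] = [q,r] − [p,r] + [p,q]. For instance
  ∂[1,2,3] = [2,3] − [1,3] + [1,2],
  ∂[5,7,8] = [7,8] − [5,8] + [5,7].
The resulting 27×18 matrix has rank 17, and its Smith normal form has invariant factors (1,1,1,1,1,1,1,1,1,1,1,1,1,1,1,1,1).

Computing H_k = (kernel of ∂_k) / (image of ∂_{k+1}):

  H_0: rank C_0 − rank ∂_1 = 9 − 8 = 1, and the invariant factors of ∂_1 are all 1, so H_0 ≅ Z.
  H_1: rank ker ∂_1 − rank ∂_2 = (27 − 8) − 17 = 2, and the invariant factors of ∂_2 are all 1, so H_1 ≅ Z^2.
  H_2: rank ker ∂_2 − rank ∂_3 = (18 − 17) − 0 = 1, and there is no ∂_3, so H_2 ≅ Z.

(K is a triangulation of the torus T^2.)

Hence the Betti numbers are b_0 = 1, b_1 = 2, b_2 = 1.

b_0 = 1, b_1 = 2, b_2 = 1.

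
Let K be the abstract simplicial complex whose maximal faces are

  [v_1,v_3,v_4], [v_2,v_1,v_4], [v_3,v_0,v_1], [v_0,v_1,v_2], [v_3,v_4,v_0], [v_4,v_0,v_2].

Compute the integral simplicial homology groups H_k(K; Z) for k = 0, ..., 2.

We work with the vertex ordering v_0 < v_1 < v_2 < v_3 < v_4. The simplices of K, each written with vertices in increasing order, are:

  0-simplices (5): [v_0], [v_1], [v_2], [v_3], [v_4]
  1-simplices (9): [v_0,v_1], [v_0,v_2], [v_0,v_3], [v_0,v_4], [v_1,v_2], [v_1,v_3], [v_1,v_4], [v_2,v_4], [v_3,v_4]
  2-simplices (6): [v_0,v_1,v_2], [v_0,v_1,v_3], [v_0,v_2,v_4], [v_0,v_3,v_4], [v_1,v_2,v_4], [v_1,v_3,v_4]

Hence C_0 ≅ Z^5, C_1 ≅ Z^9, C_2 ≅ Z^6.

The boundary map ∂_1: C_1 → C_0 maps an edge to its endpoints' difference, ∂[p,q] = q − p.
As a 5×9 matrix over Z this has rank 4, with invariant factors (1,1,1,1).

Boundary ∂_2: C_2 → C_1 sends each 2-simplex [p,q,r] to [q,r] − [p,r] + [p,q]. For instance
  ∂[v_1,v_3,v_4] = [v_3,v_4] − [v_1,v_4] + [v_1,v_3],
  ∂[v_0,v_2,v_4] = [v_2,v_4] − [v_0,v_4] + [v_0,v_2].
This gives a 9×6 integer matrix of rank 5; reducing to Smith normal form yields diagonal entries (1,1,1,1,1).

From H_k ≅ ker(∂_k) / im(∂_{k+1}) we obtain:

  H_0: rank C_0 − rank ∂_1 = 5 − 4 = 1, and the invariant factors of ∂_1 are all 1, so H_0 ≅ Z.
  H_1: rank ker ∂_1 − rank ∂_2 = (9 − 4) − 5 = 0, and the invariant factors of ∂_2 are all 1, so H_1 ≅ 0.
  H_2: rank ker ∂_2 − rank ∂_3 = (6 − 5) − 0 = 1, and there is no ∂_3, so H_2 ≅ Z.

H_0 ≅ Z,  H_1 = 0,  H_2 ≅ Z.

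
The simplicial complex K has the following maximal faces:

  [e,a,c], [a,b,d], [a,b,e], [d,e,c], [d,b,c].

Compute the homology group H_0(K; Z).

H_0 = Z.

K has 5 vertices, 10 edges, 5 triangles.
rank ∂_0 = 0, rank ∂_1 = 4 ⇒ b_0 = 5 − 0 − 4 = 1; all invariant factors of ∂_1 are 1 so no torsion. So H_0 ≅ Z.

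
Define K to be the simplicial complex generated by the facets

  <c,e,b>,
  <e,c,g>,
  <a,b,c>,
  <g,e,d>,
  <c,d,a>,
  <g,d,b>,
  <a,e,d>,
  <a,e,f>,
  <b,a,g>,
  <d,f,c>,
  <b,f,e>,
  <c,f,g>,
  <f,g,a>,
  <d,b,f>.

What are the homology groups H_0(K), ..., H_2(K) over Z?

H_0 = Z,  H_1 = Z^2,  H_2 = Z.

Order the vertices as a < b < c < d < e < f < g. Listing each simplex with vertices in this order, K has dimension 2 with simplices:

  0-simplices (7): a, b, c, d, e, f, g
  1-simplices (21): ab, ac, ad, ae, af, ag, bc, bd, be, bf, bg, cd, ce, cf, cg, de, df, dg, ef, eg, fg
  2-simplices (14): abc, abg, acd, ade, aef, afg, bce, bdf, bdg, bef, cdf, ceg, cfg, deg

so the chain groups are C_0 ≅ Z^7, C_1 ≅ Z^21, C_2 ≅ Z^14.

Boundary ∂_1: C_1 → C_0 sends each edge [p,q] (with p < q) to q − p. For instance
  ∂ag = g − a.
The resulting 7×21 matrix has rank 6, and its Smith normal form has invariant factors (1,1,1,1,1,1).

Boundary ∂_2: C_2 → C_1 sends each 2-simplex [p,q,r] to [q,r] − [p,r] + [p,q]. For instance
  ∂aef = ef − af + ae,
  ∂afg = fg − ag + af.
The 21×14 boundary matrix has rank 13 and Smith normal form diag(1,1,1,1,1,1,1,1,1,1,1,1,1).

Now H_k = ker ∂_k / im ∂_{k+1}, so:

  H_0: rank C_0 − rank ∂_1 = 7 − 6 = 1, and the invariant factors of ∂_1 are all 1, so H_0 ≅ Z.
  H_1: rank ker ∂_1 − rank ∂_2 = (21 − 6) − 13 = 2, and the invariant factors of ∂_2 are all 1, so H_1 ≅ Z^2.
  H_2: rank ker ∂_2 − rank ∂_3 = (14 − 13) − 0 = 1, and there is no ∂_3, so H_2 ≅ Z.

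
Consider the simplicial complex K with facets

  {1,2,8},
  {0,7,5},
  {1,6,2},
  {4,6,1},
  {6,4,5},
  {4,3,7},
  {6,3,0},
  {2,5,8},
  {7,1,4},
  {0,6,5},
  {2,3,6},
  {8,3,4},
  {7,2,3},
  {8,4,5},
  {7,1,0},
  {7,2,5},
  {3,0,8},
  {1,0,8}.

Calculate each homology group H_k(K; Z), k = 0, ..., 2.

H_0 ≅ Z,  H_1 ≅ Z^2,  H_2 ≅ Z.

Fix the vertex order 0 < 1 < 2 < 3 < 4 < 5 < 6 < 7 < 8 and write every simplex with vertices in increasing order. Then dim K = 2 and the simplices of K are:

  0-simplices (9): [0], [1], [2], [3], [4], [5], [6], [7], [8]
  1-simplices (27): (27 of them)
  2-simplices (18): [0,1,7], [0,1,8], [0,3,6], [0,3,8], [0,5,6], [0,5,7], [1,2,6], [1,2,8], [1,4,6], [1,4,7], [2,3,6], [2,3,7], [2,5,7], [2,5,8], [3,4,7], [3,4,8], [4,5,6], [4,5,8]

giving chain groups C_0 ≅ Z^9, C_1 ≅ Z^27, C_2 ≅ Z^18.

Boundary ∂_1: C_1 → C_0 is given by ∂[p,q] = [q] − [p]. For instance
  ∂[0,8] = [8] − [0].
As a 9×27 matrix over Z this has rank 8, with invariant factors (1,1,1,1,1,1,1,1).

The boundary map ∂_2: C_2 → C_1 acts by ∂[p,q,r] = [q,r] − [p,r] + [p,q]. For instance
  ∂[0,3,8] = [3,8] − [0,8] + [0,3],
  ∂[2,5,8] = [5,8] − [2,8] + [2,5].
As a 27×18 matrix over Z this has rank 17, with invariant factors (1,1,1,1,1,1,1,1,1,1,1,1,1,1,1,1,1).

Reading off H_k = ker ∂_k / im ∂_{k+1}:

  H_0: rank C_0 − rank ∂_1 = 9 − 8 = 1, and the invariant factors of ∂_1 are all 1, so H_0 = Z.
  H_1: rank ker ∂_1 − rank ∂_2 = (27 − 8) − 17 = 2, and the invariant factors of ∂_2 are all 1, so H_1 = Z^2.
  H_2: rank ker ∂_2 − rank ∂_3 = (18 − 17) − 0 = 1, and there is no ∂_3, so H_2 = Z.

As a check, the Euler characteristic is 9 − 27 + 18 = 0, which agrees with 1 − 2 + 1 = 0.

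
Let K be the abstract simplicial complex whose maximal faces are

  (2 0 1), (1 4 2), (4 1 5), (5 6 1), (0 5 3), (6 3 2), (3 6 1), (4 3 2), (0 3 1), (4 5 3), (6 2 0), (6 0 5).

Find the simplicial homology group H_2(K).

H_2 = 0.

Fix the vertex order 0 < 1 < 2 < 3 < 4 < 5 < 6 and write every simplex with vertices in increasing order. Then dim K = 2 and the simplices of K are:

  0-simplices (7): [0], [1], [2], [3], [4], [5], [6]
  1-simplices (18): [0,1], [0,2], [0,3], [0,5], [0,6], [1,2], [1,3], [1,4], [1,5], [1,6], [2,3], [2,4], [2,6], [3,4], [3,5], [3,6], [4,5], [5,6]
  2-simplices (12): [0,1,2], [0,1,3], [0,2,6], [0,3,5], [0,5,6], [1,2,4], [1,3,6], [1,4,5], [1,5,6], [2,3,4], [2,3,6], [3,4,5]

giving chain groups C_0 ≅ Z^7, C_1 ≅ Z^18, C_2 ≅ Z^12.

∂_1: C_1 → C_0 is given by ∂[p,q] = [q] − [p].
This gives a 7×18 integer matrix of rank 6; reducing to Smith normal form yields diagonal entries (1,1,1,1,1,1).

∂_2: C_2 → C_1 sends each 2-simplex [p,q,r] to [q,r] − [p,r] + [p,q]. For instance
  ∂[0,1,3] = [1,3] − [0,3] + [0,1],
  ∂[0,2,6] = [2,6] − [0,6] + [0,2].
As a 18×12 matrix over Z this has rank 12, with invariant factors (1,1,1,1,1,1,1,1,1,1,1,2).

Now H_k = ker ∂_k / im ∂_{k+1}, so:

  H_2: rank ker ∂_2 − rank ∂_3 = (12 − 12) − 0 = 0, and there is no ∂_3, so H_2 ≅ 0.

(K is a triangulation of the real projective plane RP^2.)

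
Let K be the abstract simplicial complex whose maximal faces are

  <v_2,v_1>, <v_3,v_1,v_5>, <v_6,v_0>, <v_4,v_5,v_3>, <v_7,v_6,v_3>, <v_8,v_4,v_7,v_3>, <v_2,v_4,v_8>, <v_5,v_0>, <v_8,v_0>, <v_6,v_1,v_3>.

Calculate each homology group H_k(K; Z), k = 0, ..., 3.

H_0 ≅ Z,  H_1 ≅ Z^3,  H_2 = 0,  H_3 = 0.

Take the total order v_0 < v_1 < v_2 < v_3 < v_4 < v_5 < v_6 < v_7 < v_8 on the vertex set. Then K (dimension 3) consists of the simplices:

  0-simplices (9): [v_0], [v_1], [v_2], [v_3], [v_4], [v_5], [v_6], [v_7], [v_8]
  1-simplices (19): (19 of them)
  2-simplices (9): [v_1,v_3,v_5], [v_1,v_3,v_6], [v_2,v_4,v_8], [v_3,v_4,v_5], [v_3,v_4,v_7], [v_3,v_4,v_8], [v_3,v_6,v_7], [v_3,v_7,v_8], [v_4,v_7,v_8]
  3-simplices (1): [v_3,v_4,v_7,v_8]

giving chain groups C_0 ≅ Z^9, C_1 ≅ Z^19, C_2 ≅ Z^9, C_3 ≅ Z^1.

Boundary ∂_1: C_1 → C_0 sends each edge [p,q] (with p < q) to q − p.
The 9×19 boundary matrix has rank 8 and Smith normal form diag(1,1,1,1,1,1,1,1).

The boundary map ∂_2: C_2 → C_1 acts by ∂[p,q,r] = [q,r] − [p,r] + [p,q]. For instance
  ∂[v_3,v_4,v_7] = [v_4,v_7] − [v_3,v_7] + [v_3,v_4],
  ∂[v_4,v_7,v_8] = [v_7,v_8] − [v_4,v_8] + [v_4,v_7].
This gives a 19×9 integer matrix of rank 8; reducing to Smith normal form yields diagonal entries (1,1,1,1,1,1,1,1).

The boundary map ∂_3: C_3 → C_2 sends each 3-simplex σ to the alternating sum Σ_i (−1)^i (σ with its i-th vertex removed). For instance
  ∂[v_3,v_4,v_7,v_8] = [v_4,v_7,v_8] − [v_3,v_7,v_8] + [v_3,v_4,v_8] − [v_3,v_4,v_7].
The resulting 9×1 matrix has rank 1, and its Smith normal form has invariant factors (1).

Computing H_k = (kernel of ∂_k) / (image of ∂_{k+1}):

  H_0: rank C_0 − rank ∂_1 = 9 − 8 = 1, and the invariant factors of ∂_1 are all 1, so H_0 ≅ Z.
  H_1: rank ker ∂_1 − rank ∂_2 = (19 − 8) − 8 = 3, and the invariant factors of ∂_2 are all 1, so H_1 ≅ Z^3.
  H_2: rank ker ∂_2 − rank ∂_3 = (9 − 8) − 1 = 0, and the invariant factors of ∂_3 are all 1, so H_2 ≅ 0.
  H_3: rank ker ∂_3 − rank ∂_4 = (1 − 1) − 0 = 0, and there is no ∂_4, so H_3 ≅ 0.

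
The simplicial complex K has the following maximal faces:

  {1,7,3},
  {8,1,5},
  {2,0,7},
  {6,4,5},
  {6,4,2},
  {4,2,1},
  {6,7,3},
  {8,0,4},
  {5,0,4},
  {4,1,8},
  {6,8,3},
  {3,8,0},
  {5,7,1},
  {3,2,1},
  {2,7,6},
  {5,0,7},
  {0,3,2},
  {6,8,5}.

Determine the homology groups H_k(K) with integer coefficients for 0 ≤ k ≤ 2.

H_0 = Z,  H_1 = Z ⊕ Z/2Z,  H_2 = 0.

Fix the vertex order 0 < 1 < 2 < 3 < 4 < 5 < 6 < 7 < 8 and write every simplex with vertices in increasing order. Then dim K = 2 and the simplices of K are:

  0-simplices (9): [0], [1], [2], [3], [4], [5], [6], [7], [8]
  1-simplices (27): (27 of them)
  2-simplices (18): [0,2,3], [0,2,7], [0,3,8], [0,4,5], [0,4,8], [0,5,7], [1,2,3], [1,2,4], [1,3,7], [1,4,8], [1,5,7], [1,5,8], [2,4,6], [2,6,7], [3,6,7], [3,6,8], [4,5,6], [5,6,8]

so the chain groups are C_0 ≅ Z^9, C_1 ≅ Z^27, C_2 ≅ Z^18.

∂_1: C_1 → C_0 maps an edge to its endpoints' difference, ∂[p,q] = q − p.
As a 9×27 matrix over Z this has rank 8, with invariant factors (1,1,1,1,1,1,1,1).

Boundary ∂_2: C_2 → C_1 maps a triangle to the signed sum of its edges. For instance
  ∂[0,5,7] = [5,7] − [0,7] + [0,5],
  ∂[1,3,7] = [3,7] − [1,7] + [1,3].
The 27×18 boundary matrix has rank 18 and Smith normal form diag(1,1,1,1,1,1,1,1,1,1,1,1,1,1,1,1,1,2).

Now H_k = ker ∂_k / im ∂_{k+1}, so:

  H_0: rank C_0 − rank ∂_1 = 9 − 8 = 1, and the invariant factors of ∂_1 are all 1, so H_0 = Z.
  H_1: rank ker ∂_1 − rank ∂_2 = (27 − 8) − 18 = 1, and ∂_2 has invariant factor 2 > 1, so H_1 = Z ⊕ Z/2Z.
  H_2: rank ker ∂_2 − rank ∂_3 = (18 − 18) − 0 = 0, and there is no ∂_3, so H_2 = 0.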